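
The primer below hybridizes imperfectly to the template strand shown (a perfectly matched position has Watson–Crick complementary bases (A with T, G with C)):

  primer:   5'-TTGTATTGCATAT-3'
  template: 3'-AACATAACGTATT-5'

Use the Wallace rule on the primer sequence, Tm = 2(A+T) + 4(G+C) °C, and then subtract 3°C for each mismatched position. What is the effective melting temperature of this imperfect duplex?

29°C

Primer base counts: A=3, T=7, G=2, C=1 → A+T=10, G+C=3
Perfect-match Tm = 2(10) + 4(3) = 20 + 12 = 32°C
Mismatches (positions where the bases are not complementary): 1 (at position 13)
Effective Tm = 32 − 1×3 = 32 − 3 = 29°C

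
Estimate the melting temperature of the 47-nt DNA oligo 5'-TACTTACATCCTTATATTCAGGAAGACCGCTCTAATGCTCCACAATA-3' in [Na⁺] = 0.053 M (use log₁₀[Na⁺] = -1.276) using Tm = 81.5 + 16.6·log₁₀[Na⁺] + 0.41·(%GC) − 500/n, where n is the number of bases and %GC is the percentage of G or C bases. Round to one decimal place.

65.4°C

Length n = 47. Counting bases: C=13, T=14, G=5, A=15
G+C = 18, so %GC = 18/47 × 100 = 38.298%
Salt term: 16.6 × (-1.276) = -21.182
GC term: 0.41 × 38.298 = 15.702; length term: −500/47 = −10.638
Tm = 81.5 + (-21.182) + 15.702 − 10.638 = 65.382 → 65.4°C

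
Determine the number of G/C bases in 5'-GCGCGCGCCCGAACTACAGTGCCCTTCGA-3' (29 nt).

Scanning the sequence gives C=12, G=8, T=4, A=5.
Total G or C: 8 + 12 = 20

20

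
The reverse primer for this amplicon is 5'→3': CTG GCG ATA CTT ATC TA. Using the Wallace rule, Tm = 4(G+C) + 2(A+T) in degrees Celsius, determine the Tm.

48°C

Counting bases: A=4, C=4, G=3, T=6
AT pairs contribute 10, GC pairs contribute 7.
Tm = 2×10 + 4×7 = 48°C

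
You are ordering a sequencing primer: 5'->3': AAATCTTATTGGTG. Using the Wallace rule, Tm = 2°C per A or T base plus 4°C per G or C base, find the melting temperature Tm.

36°C

G=3, C=1, T=6, A=4
So N_AT = 10 and N_GC = 4.
Tm = 4·4 + 2·10 = 16 + 20 = 36°C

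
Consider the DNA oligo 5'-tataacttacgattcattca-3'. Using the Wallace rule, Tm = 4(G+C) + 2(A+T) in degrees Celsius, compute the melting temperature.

50°C

Base counts: C=4, A=7, G=1, T=8
AT pairs contribute 15, GC pairs contribute 5.
Tm = 2(15) + 4(5) = 30 + 20 = 50°C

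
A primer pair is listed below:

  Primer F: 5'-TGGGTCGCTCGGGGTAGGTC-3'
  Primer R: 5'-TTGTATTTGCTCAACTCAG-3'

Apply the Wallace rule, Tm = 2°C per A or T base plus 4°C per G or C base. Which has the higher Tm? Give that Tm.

Primer F, 68°C

Primer F: A+T=6, G+C=14 → Tm = 2(6)+4(14) = 68°C
Primer R: A+T=12, G+C=7 → Tm = 2(12)+4(7) = 52°C
68°C vs 52°C → primer F is higher.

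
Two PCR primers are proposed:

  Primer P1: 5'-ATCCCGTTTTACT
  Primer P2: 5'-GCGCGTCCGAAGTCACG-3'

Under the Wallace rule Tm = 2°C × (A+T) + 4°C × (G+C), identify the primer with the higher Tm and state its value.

Primer P1: A+T=8, G+C=5 → Tm = 2(8)+4(5) = 36°C
Primer P2: A+T=5, G+C=12 → Tm = 2(5)+4(12) = 58°C
36°C vs 58°C → primer P2 is higher.

Primer P2, 58°C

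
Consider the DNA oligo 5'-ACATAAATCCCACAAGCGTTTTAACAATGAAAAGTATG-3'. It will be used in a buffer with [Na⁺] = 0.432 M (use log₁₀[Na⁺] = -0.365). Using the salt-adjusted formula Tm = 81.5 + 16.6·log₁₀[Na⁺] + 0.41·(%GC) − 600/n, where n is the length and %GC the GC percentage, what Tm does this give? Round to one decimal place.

Length n = 38. Counting bases: T=9, A=17, G=5, C=7
G+C = 12, so %GC = 12/38 × 100 = 31.579%
Salt term: 16.6 × (-0.365) = -6.059
GC term: 0.41 × 31.579 = 12.947; length term: −600/38 = −15.789
Tm = 81.5 + (-6.059) + 12.947 − 15.789 = 72.599 → 72.6°C

72.6°C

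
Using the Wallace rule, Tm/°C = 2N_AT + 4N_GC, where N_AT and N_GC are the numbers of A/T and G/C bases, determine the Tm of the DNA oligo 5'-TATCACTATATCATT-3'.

36°C

Scanning the sequence gives A=5, C=3, T=7, G=0.
A+T = 12, G+C = 3
Tm = 4·3 + 2·12 = 12 + 24 = 36°C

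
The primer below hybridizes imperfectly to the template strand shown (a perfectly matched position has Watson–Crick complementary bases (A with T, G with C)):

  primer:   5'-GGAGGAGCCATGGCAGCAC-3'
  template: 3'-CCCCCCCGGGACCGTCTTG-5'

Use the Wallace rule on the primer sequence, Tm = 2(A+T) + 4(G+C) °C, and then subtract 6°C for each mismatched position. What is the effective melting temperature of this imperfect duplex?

40°C

Primer base counts: A=5, T=1, G=8, C=5 → A+T=6, G+C=13
Perfect-match Tm = 2(6) + 4(13) = 12 + 52 = 64°C
Mismatches (positions where the bases are not complementary): 4 (at positions 3, 6, 10, 17)
Effective Tm = 64 − 4×6 = 64 − 24 = 40°C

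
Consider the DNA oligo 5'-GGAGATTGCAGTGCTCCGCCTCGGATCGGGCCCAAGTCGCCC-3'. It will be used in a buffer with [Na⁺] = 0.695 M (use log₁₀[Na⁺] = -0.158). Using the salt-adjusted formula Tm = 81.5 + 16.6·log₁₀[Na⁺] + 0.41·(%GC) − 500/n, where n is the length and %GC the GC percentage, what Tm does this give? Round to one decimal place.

95.3°C

Length n = 42. Base counts: C=15, A=6, G=14, T=7
G+C = 29, so %GC = 29/42 × 100 = 69.048%
Salt term: 16.6 × (-0.158) = -2.623
GC term: 0.41 × 69.048 = 28.31; length term: −500/42 = −11.905
Tm = 81.5 + (-2.623) + 28.31 − 11.905 = 95.282 → 95.3°C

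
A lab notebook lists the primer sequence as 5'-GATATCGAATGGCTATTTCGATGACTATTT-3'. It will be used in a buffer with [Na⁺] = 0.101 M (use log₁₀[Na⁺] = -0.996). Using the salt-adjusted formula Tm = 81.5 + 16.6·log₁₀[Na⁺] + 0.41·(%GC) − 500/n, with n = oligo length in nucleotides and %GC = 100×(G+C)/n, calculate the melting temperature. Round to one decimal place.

62.0°C

Length n = 30. Scanning the sequence gives A=8, G=6, C=4, T=12.
G+C = 10, so %GC = 10/30 × 100 = 33.333%
Salt term: 16.6 × (-0.996) = -16.534
GC term: 0.41 × 33.333 = 13.667; length term: −500/30 = −16.667
Tm = 81.5 + (-16.534) + 13.667 − 16.667 = 61.966 → 62.0°C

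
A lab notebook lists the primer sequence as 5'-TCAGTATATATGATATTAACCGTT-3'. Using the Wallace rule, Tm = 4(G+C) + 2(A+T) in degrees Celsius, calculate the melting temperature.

Counting bases: G=3, T=10, A=8, C=3
So N_AT = 18 and N_GC = 6.
Tm = 2(18) + 4(6) = 36 + 24 = 60°C

60°C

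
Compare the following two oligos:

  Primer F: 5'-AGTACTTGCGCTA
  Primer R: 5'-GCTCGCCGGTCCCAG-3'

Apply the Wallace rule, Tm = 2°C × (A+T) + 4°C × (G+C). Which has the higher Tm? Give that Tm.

Primer R, 54°C

Primer F: A+T=7, G+C=6 → Tm = 2(7)+4(6) = 38°C
Primer R: A+T=3, G+C=12 → Tm = 2(3)+4(12) = 54°C
38°C vs 54°C → primer R is higher.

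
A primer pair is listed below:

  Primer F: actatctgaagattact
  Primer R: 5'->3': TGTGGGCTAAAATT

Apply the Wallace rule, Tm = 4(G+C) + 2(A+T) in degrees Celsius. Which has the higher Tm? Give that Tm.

Primer F, 44°C

Primer F: A+T=12, G+C=5 → Tm = 2(12)+4(5) = 44°C
Primer R: A+T=9, G+C=5 → Tm = 2(9)+4(5) = 38°C
44°C vs 38°C → primer F is higher.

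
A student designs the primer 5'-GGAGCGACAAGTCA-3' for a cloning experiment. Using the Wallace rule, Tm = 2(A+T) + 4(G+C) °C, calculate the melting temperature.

Counting bases: C=3, A=5, T=1, G=5
AT pairs contribute 6, GC pairs contribute 8.
Tm = 2×6 + 4×8 = 44°C

44°C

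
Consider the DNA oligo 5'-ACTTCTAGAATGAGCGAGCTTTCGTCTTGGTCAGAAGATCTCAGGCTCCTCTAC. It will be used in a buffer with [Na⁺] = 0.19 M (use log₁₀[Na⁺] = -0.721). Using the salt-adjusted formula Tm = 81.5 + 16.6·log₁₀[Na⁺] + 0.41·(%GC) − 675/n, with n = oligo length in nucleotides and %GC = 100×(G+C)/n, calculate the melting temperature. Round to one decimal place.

Length n = 54. Scanning the sequence gives C=14, A=12, T=16, G=12.
G+C = 26, so %GC = 26/54 × 100 = 48.148%
Salt term: 16.6 × (-0.721) = -11.969
GC term: 0.41 × 48.148 = 19.741; length term: −675/54 = −12.5
Tm = 81.5 + (-11.969) + 19.741 − 12.5 = 76.772 → 76.8°C

76.8°C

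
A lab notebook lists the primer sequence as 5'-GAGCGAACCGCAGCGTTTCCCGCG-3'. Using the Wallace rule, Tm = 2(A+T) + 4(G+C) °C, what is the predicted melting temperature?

82°C

Scanning the sequence gives A=4, G=8, T=3, C=9.
A+T = 7, G+C = 17
Tm = 4·17 + 2·7 = 68 + 14 = 82°C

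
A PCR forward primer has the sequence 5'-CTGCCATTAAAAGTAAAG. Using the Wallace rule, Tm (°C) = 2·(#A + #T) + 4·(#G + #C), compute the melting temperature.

48°C

Counting bases: C=3, G=3, A=8, T=4
So N_AT = 12 and N_GC = 6.
Tm = 2(12) + 4(6) = 24 + 24 = 48°C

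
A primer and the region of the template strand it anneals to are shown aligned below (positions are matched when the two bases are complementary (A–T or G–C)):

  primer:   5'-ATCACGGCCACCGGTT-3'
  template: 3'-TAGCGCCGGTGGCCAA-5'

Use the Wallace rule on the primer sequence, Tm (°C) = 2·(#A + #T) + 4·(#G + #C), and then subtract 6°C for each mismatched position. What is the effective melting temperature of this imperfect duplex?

46°C

Primer base counts: A=3, T=3, G=4, C=6 → A+T=6, G+C=10
Perfect-match Tm = 2(6) + 4(10) = 12 + 40 = 52°C
Mismatches (positions where the bases are not complementary): 1 (at position 4)
Effective Tm = 52 − 1×6 = 52 − 6 = 46°C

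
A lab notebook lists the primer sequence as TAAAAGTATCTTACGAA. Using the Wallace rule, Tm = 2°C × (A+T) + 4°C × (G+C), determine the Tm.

Scanning the sequence gives G=2, T=5, C=2, A=8.
So N_AT = 13 and N_GC = 4.
Tm = 2(13) + 4(4) = 26 + 16 = 42°C

42°C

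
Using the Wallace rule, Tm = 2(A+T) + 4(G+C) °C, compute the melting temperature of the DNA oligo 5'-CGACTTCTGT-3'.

Base counts: A=1, C=3, T=4, G=2
So N_AT = 5 and N_GC = 5.
Tm = 2×5 + 4×5 = 30°C

30°C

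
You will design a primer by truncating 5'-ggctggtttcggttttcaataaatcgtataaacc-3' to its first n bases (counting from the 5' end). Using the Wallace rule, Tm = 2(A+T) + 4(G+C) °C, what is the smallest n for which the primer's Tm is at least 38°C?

First 11 bases: GGCTGGTTTCG → Tm = 36°C (< 38°C)
First 12 bases: GGCTGGTTTCGG → Tm = 40°C (≥ 38°C)
Each additional base adds 2°C (A/T) or 4°C (G/C), so Tm is non-decreasing in n; n = 12 is the first length to reach 38°C.

n = 12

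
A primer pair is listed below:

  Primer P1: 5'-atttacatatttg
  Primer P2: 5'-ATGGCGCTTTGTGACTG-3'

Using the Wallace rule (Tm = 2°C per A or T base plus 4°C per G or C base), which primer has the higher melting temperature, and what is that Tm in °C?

Primer P2, 52°C

Primer P1: A+T=11, G+C=2 → Tm = 2(11)+4(2) = 30°C
Primer P2: A+T=8, G+C=9 → Tm = 2(8)+4(9) = 52°C
30°C vs 52°C → primer P2 is higher.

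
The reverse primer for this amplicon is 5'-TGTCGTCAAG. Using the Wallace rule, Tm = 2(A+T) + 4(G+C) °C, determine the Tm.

30°C

C=2, A=2, T=3, G=3
AT pairs contribute 5, GC pairs contribute 5.
Tm = 2(5) + 4(5) = 10 + 20 = 30°C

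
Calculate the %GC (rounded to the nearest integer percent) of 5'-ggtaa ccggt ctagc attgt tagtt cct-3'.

Counting bases: A=5, T=10, C=6, G=7
G+C = 7 + 6 = 13 out of 28 bases
%GC = 13/28 × 100 = 46.43% ≈ 46%

46%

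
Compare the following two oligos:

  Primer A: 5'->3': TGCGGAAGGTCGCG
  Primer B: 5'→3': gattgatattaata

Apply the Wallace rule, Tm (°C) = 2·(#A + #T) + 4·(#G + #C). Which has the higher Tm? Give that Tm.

Primer A, 48°C

Primer A: A+T=4, G+C=10 → Tm = 2(4)+4(10) = 48°C
Primer B: A+T=12, G+C=2 → Tm = 2(12)+4(2) = 32°C
48°C vs 32°C → primer A is higher.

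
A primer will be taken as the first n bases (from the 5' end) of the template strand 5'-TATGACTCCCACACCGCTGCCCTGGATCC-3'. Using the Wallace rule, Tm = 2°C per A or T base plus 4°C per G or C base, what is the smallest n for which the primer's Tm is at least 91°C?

n = 29

First 28 bases: TATGACTCCCACACCGCTGCCCTGGATC → Tm = 90°C (< 91°C)
First 29 bases: TATGACTCCCACACCGCTGCCCTGGATCC → Tm = 94°C (≥ 91°C)
Each additional base adds 2°C (A/T) or 4°C (G/C), so Tm is non-decreasing in n; n = 29 is the first length to reach 91°C.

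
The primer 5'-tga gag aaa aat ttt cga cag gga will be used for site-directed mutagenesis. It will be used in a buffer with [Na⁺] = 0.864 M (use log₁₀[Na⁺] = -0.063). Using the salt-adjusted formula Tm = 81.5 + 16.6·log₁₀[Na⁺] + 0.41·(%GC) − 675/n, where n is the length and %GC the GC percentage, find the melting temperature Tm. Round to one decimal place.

Length n = 24. Base counts: C=2, A=10, T=5, G=7
G+C = 9, so %GC = 9/24 × 100 = 37.5%
Salt term: 16.6 × (-0.063) = -1.046
GC term: 0.41 × 37.5 = 15.375; length term: −675/24 = −28.125
Tm = 81.5 + (-1.046) + 15.375 − 28.125 = 67.704 → 67.7°C

67.7°C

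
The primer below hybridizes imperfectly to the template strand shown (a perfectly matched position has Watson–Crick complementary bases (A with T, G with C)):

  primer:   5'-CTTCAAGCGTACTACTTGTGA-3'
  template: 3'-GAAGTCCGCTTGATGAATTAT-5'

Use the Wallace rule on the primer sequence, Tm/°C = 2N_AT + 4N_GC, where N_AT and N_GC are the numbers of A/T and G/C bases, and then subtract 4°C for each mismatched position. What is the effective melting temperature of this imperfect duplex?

Primer base counts: A=5, T=7, G=4, C=5 → A+T=12, G+C=9
Perfect-match Tm = 2(12) + 4(9) = 24 + 36 = 60°C
Mismatches (positions where the bases are not complementary): 5 (at positions 6, 10, 18, 19, 20)
Effective Tm = 60 − 5×4 = 60 − 20 = 40°C

40°C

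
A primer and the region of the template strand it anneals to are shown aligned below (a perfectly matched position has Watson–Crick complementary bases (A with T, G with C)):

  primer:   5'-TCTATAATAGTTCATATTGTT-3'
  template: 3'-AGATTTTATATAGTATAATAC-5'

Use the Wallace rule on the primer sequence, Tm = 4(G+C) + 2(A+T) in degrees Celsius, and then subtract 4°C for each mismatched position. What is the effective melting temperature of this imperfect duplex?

30°C

Primer base counts: A=6, T=11, G=2, C=2 → A+T=17, G+C=4
Perfect-match Tm = 2(17) + 4(4) = 34 + 16 = 50°C
Mismatches (positions where the bases are not complementary): 5 (at positions 5, 10, 11, 19, 21)
Effective Tm = 50 − 5×4 = 50 − 20 = 30°C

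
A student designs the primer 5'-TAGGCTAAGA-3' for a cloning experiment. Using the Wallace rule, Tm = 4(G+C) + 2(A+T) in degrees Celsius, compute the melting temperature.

28°C

A=4, C=1, G=3, T=2
So N_AT = 6 and N_GC = 4.
Tm = 2(6) + 4(4) = 12 + 16 = 28°C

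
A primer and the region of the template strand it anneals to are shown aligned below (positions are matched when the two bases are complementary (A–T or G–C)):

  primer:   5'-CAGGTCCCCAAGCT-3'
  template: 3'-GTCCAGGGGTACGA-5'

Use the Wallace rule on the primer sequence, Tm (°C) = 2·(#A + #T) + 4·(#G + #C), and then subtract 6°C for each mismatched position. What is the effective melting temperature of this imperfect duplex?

40°C

Primer base counts: A=3, T=2, G=3, C=6 → A+T=5, G+C=9
Perfect-match Tm = 2(5) + 4(9) = 10 + 36 = 46°C
Mismatches (positions where the bases are not complementary): 1 (at position 11)
Effective Tm = 46 − 1×6 = 46 − 6 = 40°C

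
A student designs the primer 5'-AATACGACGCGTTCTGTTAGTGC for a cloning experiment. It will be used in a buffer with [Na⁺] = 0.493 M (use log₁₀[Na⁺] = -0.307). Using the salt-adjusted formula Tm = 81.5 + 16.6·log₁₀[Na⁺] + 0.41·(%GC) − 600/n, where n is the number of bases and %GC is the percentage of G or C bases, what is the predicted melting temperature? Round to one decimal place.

69.9°C

Length n = 23. Counting bases: C=5, T=7, G=6, A=5
G+C = 11, so %GC = 11/23 × 100 = 47.826%
Salt term: 16.6 × (-0.307) = -5.096
GC term: 0.41 × 47.826 = 19.609; length term: −600/23 = −26.087
Tm = 81.5 + (-5.096) + 19.609 − 26.087 = 69.926 → 69.9°C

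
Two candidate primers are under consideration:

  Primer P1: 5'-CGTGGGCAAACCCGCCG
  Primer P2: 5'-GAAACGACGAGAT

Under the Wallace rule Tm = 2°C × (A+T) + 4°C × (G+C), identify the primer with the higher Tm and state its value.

Primer P1, 60°C

Primer P1: A+T=4, G+C=13 → Tm = 2(4)+4(13) = 60°C
Primer P2: A+T=7, G+C=6 → Tm = 2(7)+4(6) = 38°C
60°C vs 38°C → primer P1 is higher.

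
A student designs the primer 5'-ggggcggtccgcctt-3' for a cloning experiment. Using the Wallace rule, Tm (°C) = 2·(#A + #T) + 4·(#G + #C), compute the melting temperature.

54°C

Base counts: A=0, C=5, T=3, G=7
So N_AT = 3 and N_GC = 12.
Tm = 4·12 + 2·3 = 48 + 6 = 54°C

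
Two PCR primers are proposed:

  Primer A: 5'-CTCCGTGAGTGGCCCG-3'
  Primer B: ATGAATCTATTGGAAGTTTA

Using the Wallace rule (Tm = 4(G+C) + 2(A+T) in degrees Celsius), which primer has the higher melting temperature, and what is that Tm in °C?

Primer A: A+T=4, G+C=12 → Tm = 2(4)+4(12) = 56°C
Primer B: A+T=15, G+C=5 → Tm = 2(15)+4(5) = 50°C
56°C vs 50°C → primer A is higher.

Primer A, 56°C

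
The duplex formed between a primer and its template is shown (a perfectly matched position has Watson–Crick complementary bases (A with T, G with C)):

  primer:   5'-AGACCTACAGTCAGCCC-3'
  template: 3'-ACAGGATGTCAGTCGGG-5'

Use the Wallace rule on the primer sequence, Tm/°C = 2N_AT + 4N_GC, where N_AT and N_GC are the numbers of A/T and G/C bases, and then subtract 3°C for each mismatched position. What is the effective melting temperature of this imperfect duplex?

48°C

Primer base counts: A=5, T=2, G=3, C=7 → A+T=7, G+C=10
Perfect-match Tm = 2(7) + 4(10) = 14 + 40 = 54°C
Mismatches (positions where the bases are not complementary): 2 (at positions 1, 3)
Effective Tm = 54 − 2×3 = 54 − 6 = 48°C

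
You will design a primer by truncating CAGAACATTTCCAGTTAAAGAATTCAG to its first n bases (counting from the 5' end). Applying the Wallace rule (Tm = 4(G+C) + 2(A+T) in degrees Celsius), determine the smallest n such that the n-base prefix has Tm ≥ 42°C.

First 14 bases: CAGAACATTTCCAG → Tm = 40°C (< 42°C)
First 15 bases: CAGAACATTTCCAGT → Tm = 42°C (≥ 42°C)
Each additional base adds 2°C (A/T) or 4°C (G/C), so Tm is non-decreasing in n; n = 15 is the first length to reach 42°C.

n = 15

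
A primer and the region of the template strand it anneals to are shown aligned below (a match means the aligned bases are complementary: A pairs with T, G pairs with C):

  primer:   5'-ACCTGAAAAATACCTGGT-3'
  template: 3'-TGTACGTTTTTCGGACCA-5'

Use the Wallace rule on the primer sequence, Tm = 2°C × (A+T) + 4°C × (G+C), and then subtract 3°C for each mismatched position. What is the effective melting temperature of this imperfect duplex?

38°C

Primer base counts: A=7, T=4, G=3, C=4 → A+T=11, G+C=7
Perfect-match Tm = 2(11) + 4(7) = 22 + 28 = 50°C
Mismatches (positions where the bases are not complementary): 4 (at positions 3, 6, 11, 12)
Effective Tm = 50 − 4×3 = 50 − 12 = 38°C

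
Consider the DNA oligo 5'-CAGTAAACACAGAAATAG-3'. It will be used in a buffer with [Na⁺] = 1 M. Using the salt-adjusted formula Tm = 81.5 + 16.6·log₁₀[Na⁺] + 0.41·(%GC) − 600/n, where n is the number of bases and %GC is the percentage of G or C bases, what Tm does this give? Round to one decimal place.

Length n = 18. Counting bases: C=3, A=10, T=2, G=3
G+C = 6, so %GC = 6/18 × 100 = 33.333%
Salt term: 16.6 × (0) = 0
GC term: 0.41 × 33.333 = 13.667; length term: −600/18 = −33.333
Tm = 81.5 + (0) + 13.667 − 33.333 = 61.834 → 61.8°C

61.8°C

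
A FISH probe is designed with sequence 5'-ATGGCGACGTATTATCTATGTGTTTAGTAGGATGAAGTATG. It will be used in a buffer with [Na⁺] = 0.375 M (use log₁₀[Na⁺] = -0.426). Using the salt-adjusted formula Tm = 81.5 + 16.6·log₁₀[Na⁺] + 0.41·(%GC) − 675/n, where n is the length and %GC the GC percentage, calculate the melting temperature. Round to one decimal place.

Length n = 41. Base counts: A=11, G=12, T=15, C=3
G+C = 15, so %GC = 15/41 × 100 = 36.585%
Salt term: 16.6 × (-0.426) = -7.072
GC term: 0.41 × 36.585 = 15; length term: −675/41 = −16.463
Tm = 81.5 + (-7.072) + 15 − 16.463 = 72.965 → 73.0°C

73.0°C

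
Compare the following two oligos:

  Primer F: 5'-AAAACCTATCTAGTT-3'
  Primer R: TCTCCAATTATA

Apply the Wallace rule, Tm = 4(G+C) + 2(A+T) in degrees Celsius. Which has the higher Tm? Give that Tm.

Primer F: A+T=11, G+C=4 → Tm = 2(11)+4(4) = 38°C
Primer R: A+T=9, G+C=3 → Tm = 2(9)+4(3) = 30°C
38°C vs 30°C → primer F is higher.

Primer F, 38°C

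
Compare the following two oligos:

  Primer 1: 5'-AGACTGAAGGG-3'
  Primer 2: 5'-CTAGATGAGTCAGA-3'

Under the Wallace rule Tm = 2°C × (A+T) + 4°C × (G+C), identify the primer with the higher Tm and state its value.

Primer 2, 40°C

Primer 1: A+T=5, G+C=6 → Tm = 2(5)+4(6) = 34°C
Primer 2: A+T=8, G+C=6 → Tm = 2(8)+4(6) = 40°C
34°C vs 40°C → primer 2 is higher.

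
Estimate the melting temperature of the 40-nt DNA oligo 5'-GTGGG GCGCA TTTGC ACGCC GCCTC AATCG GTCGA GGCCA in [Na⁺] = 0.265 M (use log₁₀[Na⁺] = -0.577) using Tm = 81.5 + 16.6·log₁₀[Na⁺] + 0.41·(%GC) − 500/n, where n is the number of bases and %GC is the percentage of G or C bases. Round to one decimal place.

Length n = 40. T=7, G=14, A=6, C=13
G+C = 27, so %GC = 27/40 × 100 = 67.5%
Salt term: 16.6 × (-0.577) = -9.578
GC term: 0.41 × 67.5 = 27.675; length term: −500/40 = −12.5
Tm = 81.5 + (-9.578) + 27.675 − 12.5 = 87.097 → 87.1°C

87.1°C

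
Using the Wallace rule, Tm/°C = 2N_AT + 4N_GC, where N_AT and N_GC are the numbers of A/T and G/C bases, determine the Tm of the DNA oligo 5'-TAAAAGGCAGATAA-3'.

36°C

Counting bases: G=3, A=8, C=1, T=2
A+T = 10, G+C = 4
Tm = 4·4 + 2·10 = 16 + 20 = 36°C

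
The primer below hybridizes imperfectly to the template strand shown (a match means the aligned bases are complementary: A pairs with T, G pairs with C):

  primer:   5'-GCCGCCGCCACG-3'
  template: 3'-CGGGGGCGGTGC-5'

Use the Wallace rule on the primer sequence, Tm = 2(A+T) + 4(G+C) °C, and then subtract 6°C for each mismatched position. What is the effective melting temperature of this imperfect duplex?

Primer base counts: A=1, T=0, G=4, C=7 → A+T=1, G+C=11
Perfect-match Tm = 2(1) + 4(11) = 2 + 44 = 46°C
Mismatches (positions where the bases are not complementary): 1 (at position 4)
Effective Tm = 46 − 1×6 = 46 − 6 = 40°C

40°C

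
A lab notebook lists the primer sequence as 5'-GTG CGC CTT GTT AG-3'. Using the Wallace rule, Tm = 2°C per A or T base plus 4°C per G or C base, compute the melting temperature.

A=1, G=5, T=5, C=3
So N_AT = 6 and N_GC = 8.
Tm = 4·8 + 2·6 = 32 + 12 = 44°C

44°C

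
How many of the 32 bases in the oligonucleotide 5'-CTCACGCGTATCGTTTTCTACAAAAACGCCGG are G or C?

Scanning the sequence gives C=10, A=8, T=8, G=6.
Total G or C: 6 + 10 = 16

16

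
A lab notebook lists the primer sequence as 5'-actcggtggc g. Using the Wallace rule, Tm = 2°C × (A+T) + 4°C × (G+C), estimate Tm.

Scanning the sequence gives G=5, A=1, C=3, T=2.
A+T = 3, G+C = 8
Tm = 2×3 + 4×8 = 38°C

38°C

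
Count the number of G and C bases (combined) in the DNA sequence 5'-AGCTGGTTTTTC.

5

Scanning the sequence gives A=1, T=6, G=3, C=2.
Total G or C: 3 + 2 = 5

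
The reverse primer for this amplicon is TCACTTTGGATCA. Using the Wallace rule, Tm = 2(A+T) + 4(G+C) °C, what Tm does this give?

36°C

A=3, T=5, G=2, C=3
A+T = 8, G+C = 5
Tm = 2×8 + 4×5 = 36°C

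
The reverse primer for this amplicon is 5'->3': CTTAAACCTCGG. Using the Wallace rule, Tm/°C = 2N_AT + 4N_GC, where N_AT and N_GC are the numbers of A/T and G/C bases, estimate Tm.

36°C

Scanning the sequence gives C=4, T=3, G=2, A=3.
So N_AT = 6 and N_GC = 6.
Tm = 4·6 + 2·6 = 24 + 12 = 36°C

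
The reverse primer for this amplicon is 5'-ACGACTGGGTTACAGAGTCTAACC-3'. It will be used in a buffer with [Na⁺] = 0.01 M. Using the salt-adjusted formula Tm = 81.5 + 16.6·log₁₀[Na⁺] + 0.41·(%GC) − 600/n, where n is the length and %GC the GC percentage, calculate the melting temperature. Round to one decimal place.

Length n = 24. Counting bases: G=6, T=5, A=7, C=6
G+C = 12, so %GC = 12/24 × 100 = 50%
Salt term: 16.6 × (-2) = -33.2
GC term: 0.41 × 50 = 20.5; length term: −600/24 = −25
Tm = 81.5 + (-33.2) + 20.5 − 25 = 43.8 → 43.8°C

43.8°C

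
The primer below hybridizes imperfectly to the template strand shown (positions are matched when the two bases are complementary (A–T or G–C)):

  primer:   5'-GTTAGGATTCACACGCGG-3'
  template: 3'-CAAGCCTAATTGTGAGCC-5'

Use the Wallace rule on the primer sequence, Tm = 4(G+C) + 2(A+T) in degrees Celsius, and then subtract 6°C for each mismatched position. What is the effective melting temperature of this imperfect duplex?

Primer base counts: A=4, T=4, G=6, C=4 → A+T=8, G+C=10
Perfect-match Tm = 2(8) + 4(10) = 16 + 40 = 56°C
Mismatches (positions where the bases are not complementary): 3 (at positions 4, 10, 15)
Effective Tm = 56 − 3×6 = 56 − 18 = 38°C

38°C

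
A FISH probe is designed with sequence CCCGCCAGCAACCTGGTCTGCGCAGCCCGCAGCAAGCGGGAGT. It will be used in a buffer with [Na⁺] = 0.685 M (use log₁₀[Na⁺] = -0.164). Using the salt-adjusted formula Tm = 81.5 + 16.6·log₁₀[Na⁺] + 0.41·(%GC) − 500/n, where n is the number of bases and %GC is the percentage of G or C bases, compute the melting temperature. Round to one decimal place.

96.7°C

Length n = 43. Scanning the sequence gives A=8, G=14, C=17, T=4.
G+C = 31, so %GC = 31/43 × 100 = 72.093%
Salt term: 16.6 × (-0.164) = -2.722
GC term: 0.41 × 72.093 = 29.558; length term: −500/43 = −11.628
Tm = 81.5 + (-2.722) + 29.558 − 11.628 = 96.708 → 96.7°C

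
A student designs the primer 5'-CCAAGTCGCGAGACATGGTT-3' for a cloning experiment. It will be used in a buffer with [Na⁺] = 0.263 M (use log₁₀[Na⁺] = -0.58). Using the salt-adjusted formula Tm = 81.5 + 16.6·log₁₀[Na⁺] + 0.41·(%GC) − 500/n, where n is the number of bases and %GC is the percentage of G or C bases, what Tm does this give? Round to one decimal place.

69.4°C

Length n = 20. Base counts: G=6, T=4, A=5, C=5
G+C = 11, so %GC = 11/20 × 100 = 55%
Salt term: 16.6 × (-0.58) = -9.628
GC term: 0.41 × 55 = 22.55; length term: −500/20 = −25
Tm = 81.5 + (-9.628) + 22.55 − 25 = 69.422 → 69.4°C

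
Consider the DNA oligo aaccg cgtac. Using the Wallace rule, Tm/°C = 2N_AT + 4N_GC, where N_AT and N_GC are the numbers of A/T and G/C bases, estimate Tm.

32°C

Scanning the sequence gives A=3, T=1, G=2, C=4.
So N_AT = 4 and N_GC = 6.
Tm = 2×4 + 4×6 = 32°C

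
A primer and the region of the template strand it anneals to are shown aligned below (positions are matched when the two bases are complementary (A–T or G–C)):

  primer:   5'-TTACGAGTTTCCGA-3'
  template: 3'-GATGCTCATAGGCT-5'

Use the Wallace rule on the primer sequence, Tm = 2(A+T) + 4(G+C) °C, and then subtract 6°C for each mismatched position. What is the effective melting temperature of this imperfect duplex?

28°C

Primer base counts: A=3, T=5, G=3, C=3 → A+T=8, G+C=6
Perfect-match Tm = 2(8) + 4(6) = 16 + 24 = 40°C
Mismatches (positions where the bases are not complementary): 2 (at positions 1, 9)
Effective Tm = 40 − 2×6 = 40 − 12 = 28°C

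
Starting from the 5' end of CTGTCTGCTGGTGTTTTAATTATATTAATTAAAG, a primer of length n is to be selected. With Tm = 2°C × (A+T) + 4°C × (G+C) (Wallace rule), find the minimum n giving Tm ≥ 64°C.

First 23 bases: CTGTCTGCTGGTGTTTTAATTAT → Tm = 62°C (< 64°C)
First 24 bases: CTGTCTGCTGGTGTTTTAATTATA → Tm = 64°C (≥ 64°C)
Since every base adds ≥2°C, Tm only increases with n, so the threshold is first crossed at n = 24.

n = 24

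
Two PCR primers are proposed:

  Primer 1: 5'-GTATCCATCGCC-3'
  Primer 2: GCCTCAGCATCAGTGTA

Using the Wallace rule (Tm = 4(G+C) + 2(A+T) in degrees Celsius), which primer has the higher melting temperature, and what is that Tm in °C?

Primer 1: A+T=5, G+C=7 → Tm = 2(5)+4(7) = 38°C
Primer 2: A+T=8, G+C=9 → Tm = 2(8)+4(9) = 52°C
38°C vs 52°C → primer 2 is higher.

Primer 2, 52°C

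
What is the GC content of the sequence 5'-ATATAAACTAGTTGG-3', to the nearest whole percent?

27%

C=1, G=3, A=6, T=5
G+C = 3 + 1 = 4 out of 15 bases
%GC = 4/15 × 100 = 26.67% ≈ 27%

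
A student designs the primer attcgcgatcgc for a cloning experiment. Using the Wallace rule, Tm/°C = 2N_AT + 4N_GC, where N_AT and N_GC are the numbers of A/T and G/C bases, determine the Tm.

38°C

Base counts: G=3, T=3, A=2, C=4
A+T = 5, G+C = 7
Tm = 2×5 + 4×7 = 38°C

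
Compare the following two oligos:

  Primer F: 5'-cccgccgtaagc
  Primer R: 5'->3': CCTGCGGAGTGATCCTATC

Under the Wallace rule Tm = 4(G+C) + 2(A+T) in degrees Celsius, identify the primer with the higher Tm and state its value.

Primer F: A+T=3, G+C=9 → Tm = 2(3)+4(9) = 42°C
Primer R: A+T=8, G+C=11 → Tm = 2(8)+4(11) = 60°C
42°C vs 60°C → primer R is higher.

Primer R, 60°C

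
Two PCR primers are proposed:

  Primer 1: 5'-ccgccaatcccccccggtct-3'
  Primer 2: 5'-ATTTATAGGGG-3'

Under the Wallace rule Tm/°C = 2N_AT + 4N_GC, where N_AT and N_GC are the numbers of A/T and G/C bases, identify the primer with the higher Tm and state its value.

Primer 1: A+T=5, G+C=15 → Tm = 2(5)+4(15) = 70°C
Primer 2: A+T=7, G+C=4 → Tm = 2(7)+4(4) = 30°C
70°C vs 30°C → primer 1 is higher.

Primer 1, 70°C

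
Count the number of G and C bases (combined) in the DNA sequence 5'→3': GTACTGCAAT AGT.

Base counts: A=4, T=4, G=3, C=2
G+C = 3 + 2 = 5

5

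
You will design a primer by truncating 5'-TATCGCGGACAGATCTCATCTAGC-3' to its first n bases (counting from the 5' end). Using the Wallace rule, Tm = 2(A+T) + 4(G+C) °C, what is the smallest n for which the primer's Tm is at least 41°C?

First 13 bases: TATCGCGGACAGA → Tm = 40°C (< 41°C)
First 14 bases: TATCGCGGACAGAT → Tm = 42°C (≥ 41°C)
Since every base adds ≥2°C, Tm only increases with n, so the threshold is first crossed at n = 14.

n = 14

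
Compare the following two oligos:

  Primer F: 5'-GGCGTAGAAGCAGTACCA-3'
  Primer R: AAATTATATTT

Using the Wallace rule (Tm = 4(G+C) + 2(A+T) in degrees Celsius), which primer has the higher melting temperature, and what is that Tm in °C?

Primer F, 56°C

Primer F: A+T=8, G+C=10 → Tm = 2(8)+4(10) = 56°C
Primer R: A+T=11, G+C=0 → Tm = 2(11)+4(0) = 22°C
56°C vs 22°C → primer F is higher.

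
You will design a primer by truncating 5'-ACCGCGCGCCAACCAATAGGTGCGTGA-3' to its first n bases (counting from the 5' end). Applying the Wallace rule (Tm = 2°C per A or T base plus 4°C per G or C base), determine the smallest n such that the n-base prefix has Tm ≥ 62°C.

First 18 bases: ACCGCGCGCCAACCAATA → Tm = 58°C (< 62°C)
First 19 bases: ACCGCGCGCCAACCAATAG → Tm = 62°C (≥ 62°C)
Each additional base adds 2°C (A/T) or 4°C (G/C), so Tm is non-decreasing in n; n = 19 is the first length to reach 62°C.

n = 19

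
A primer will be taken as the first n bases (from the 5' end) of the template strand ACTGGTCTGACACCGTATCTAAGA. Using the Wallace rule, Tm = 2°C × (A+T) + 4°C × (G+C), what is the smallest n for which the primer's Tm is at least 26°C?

n = 9

First 8 bases: ACTGGTCT → Tm = 24°C (< 26°C)
First 9 bases: ACTGGTCTG → Tm = 28°C (≥ 26°C)
Each additional base adds 2°C (A/T) or 4°C (G/C), so Tm is non-decreasing in n; n = 9 is the first length to reach 26°C.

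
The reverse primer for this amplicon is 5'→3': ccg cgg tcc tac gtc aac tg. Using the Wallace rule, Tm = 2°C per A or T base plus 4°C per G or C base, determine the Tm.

Base counts: A=3, G=5, T=4, C=8
AT pairs contribute 7, GC pairs contribute 13.
Tm = 2×7 + 4×13 = 66°C

66°C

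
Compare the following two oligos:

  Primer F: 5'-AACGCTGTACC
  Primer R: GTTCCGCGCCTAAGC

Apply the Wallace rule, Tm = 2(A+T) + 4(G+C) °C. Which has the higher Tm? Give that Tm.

Primer F: A+T=5, G+C=6 → Tm = 2(5)+4(6) = 34°C
Primer R: A+T=5, G+C=10 → Tm = 2(5)+4(10) = 50°C
34°C vs 50°C → primer R is higher.

Primer R, 50°C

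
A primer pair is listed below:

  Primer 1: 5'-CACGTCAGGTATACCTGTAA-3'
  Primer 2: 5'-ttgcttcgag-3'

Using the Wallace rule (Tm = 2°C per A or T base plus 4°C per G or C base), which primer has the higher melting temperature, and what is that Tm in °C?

Primer 1, 58°C

Primer 1: A+T=11, G+C=9 → Tm = 2(11)+4(9) = 58°C
Primer 2: A+T=5, G+C=5 → Tm = 2(5)+4(5) = 30°C
58°C vs 30°C → primer 1 is higher.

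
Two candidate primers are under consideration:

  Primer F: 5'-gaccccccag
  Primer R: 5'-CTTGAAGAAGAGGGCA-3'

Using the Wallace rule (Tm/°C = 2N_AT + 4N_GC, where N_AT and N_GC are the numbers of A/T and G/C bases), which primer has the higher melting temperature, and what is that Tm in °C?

Primer F: A+T=2, G+C=8 → Tm = 2(2)+4(8) = 36°C
Primer R: A+T=8, G+C=8 → Tm = 2(8)+4(8) = 48°C
36°C vs 48°C → primer R is higher.

Primer R, 48°C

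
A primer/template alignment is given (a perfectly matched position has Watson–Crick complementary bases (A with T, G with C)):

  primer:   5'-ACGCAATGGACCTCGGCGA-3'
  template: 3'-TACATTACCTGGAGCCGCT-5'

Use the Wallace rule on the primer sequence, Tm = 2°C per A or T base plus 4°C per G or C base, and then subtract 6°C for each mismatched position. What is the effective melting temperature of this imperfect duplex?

50°C

Primer base counts: A=5, T=2, G=6, C=6 → A+T=7, G+C=12
Perfect-match Tm = 2(7) + 4(12) = 14 + 48 = 62°C
Mismatches (positions where the bases are not complementary): 2 (at positions 2, 4)
Effective Tm = 62 − 2×6 = 62 − 12 = 50°C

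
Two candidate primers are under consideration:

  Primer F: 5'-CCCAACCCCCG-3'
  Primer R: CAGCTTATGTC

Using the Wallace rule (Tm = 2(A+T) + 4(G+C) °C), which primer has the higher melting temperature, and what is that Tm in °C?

Primer F: A+T=2, G+C=9 → Tm = 2(2)+4(9) = 40°C
Primer R: A+T=6, G+C=5 → Tm = 2(6)+4(5) = 32°C
40°C vs 32°C → primer F is higher.

Primer F, 40°C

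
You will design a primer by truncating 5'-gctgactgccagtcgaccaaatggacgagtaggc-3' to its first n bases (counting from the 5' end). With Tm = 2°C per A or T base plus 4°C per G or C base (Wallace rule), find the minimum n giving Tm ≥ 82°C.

n = 26

First 25 bases: GCTGACTGCCAGTCGACCAAATGGA → Tm = 78°C (< 82°C)
First 26 bases: GCTGACTGCCAGTCGACCAAATGGAC → Tm = 82°C (≥ 82°C)
Since every base adds ≥2°C, Tm only increases with n, so the threshold is first crossed at n = 26.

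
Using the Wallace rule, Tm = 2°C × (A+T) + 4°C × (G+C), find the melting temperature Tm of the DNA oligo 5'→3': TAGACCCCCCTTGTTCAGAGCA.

68°C

Base counts: G=4, T=5, C=8, A=5
A+T = 10, G+C = 12
Tm = 2×10 + 4×12 = 68°C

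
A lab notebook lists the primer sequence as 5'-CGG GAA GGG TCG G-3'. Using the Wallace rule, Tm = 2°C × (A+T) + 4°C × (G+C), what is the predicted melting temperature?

46°C

Scanning the sequence gives A=2, C=2, T=1, G=8.
A+T = 3, G+C = 10
Tm = 2×3 + 4×10 = 46°C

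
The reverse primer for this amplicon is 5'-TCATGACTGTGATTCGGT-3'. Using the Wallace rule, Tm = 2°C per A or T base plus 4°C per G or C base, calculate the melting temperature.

Scanning the sequence gives T=7, C=3, G=5, A=3.
So N_AT = 10 and N_GC = 8.
Tm = 2(10) + 4(8) = 20 + 32 = 52°C

52°C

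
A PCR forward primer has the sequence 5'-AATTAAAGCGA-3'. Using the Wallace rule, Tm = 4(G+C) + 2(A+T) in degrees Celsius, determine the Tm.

28°C

Scanning the sequence gives G=2, T=2, C=1, A=6.
A+T = 8, G+C = 3
Tm = 4·3 + 2·8 = 12 + 16 = 28°C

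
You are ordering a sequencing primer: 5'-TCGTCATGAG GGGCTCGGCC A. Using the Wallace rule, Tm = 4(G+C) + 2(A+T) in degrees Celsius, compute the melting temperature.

C=6, A=3, G=8, T=4
A+T = 7, G+C = 14
Tm = 4·14 + 2·7 = 56 + 14 = 70°C

70°C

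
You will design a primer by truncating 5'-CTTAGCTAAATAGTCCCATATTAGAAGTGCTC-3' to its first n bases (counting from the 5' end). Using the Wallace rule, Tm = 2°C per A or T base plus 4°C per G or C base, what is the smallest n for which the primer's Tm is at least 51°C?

n = 19

First 18 bases: CTTAGCTAAATAGTCCCA → Tm = 50°C (< 51°C)
First 19 bases: CTTAGCTAAATAGTCCCAT → Tm = 52°C (≥ 51°C)
Each additional base adds 2°C (A/T) or 4°C (G/C), so Tm is non-decreasing in n; n = 19 is the first length to reach 51°C.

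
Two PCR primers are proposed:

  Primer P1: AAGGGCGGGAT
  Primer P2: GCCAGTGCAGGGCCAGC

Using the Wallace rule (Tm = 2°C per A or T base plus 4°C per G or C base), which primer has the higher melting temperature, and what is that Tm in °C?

Primer P2, 60°C

Primer P1: A+T=4, G+C=7 → Tm = 2(4)+4(7) = 36°C
Primer P2: A+T=4, G+C=13 → Tm = 2(4)+4(13) = 60°C
36°C vs 60°C → primer P2 is higher.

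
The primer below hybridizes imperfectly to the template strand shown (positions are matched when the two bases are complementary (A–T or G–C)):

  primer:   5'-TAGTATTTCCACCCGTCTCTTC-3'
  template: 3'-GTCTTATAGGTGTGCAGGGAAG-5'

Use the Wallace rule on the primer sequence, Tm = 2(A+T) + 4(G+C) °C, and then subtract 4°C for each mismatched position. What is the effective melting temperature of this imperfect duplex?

44°C

Primer base counts: A=3, T=9, G=2, C=8 → A+T=12, G+C=10
Perfect-match Tm = 2(12) + 4(10) = 24 + 40 = 64°C
Mismatches (positions where the bases are not complementary): 5 (at positions 1, 4, 7, 13, 18)
Effective Tm = 64 − 5×4 = 64 − 20 = 44°C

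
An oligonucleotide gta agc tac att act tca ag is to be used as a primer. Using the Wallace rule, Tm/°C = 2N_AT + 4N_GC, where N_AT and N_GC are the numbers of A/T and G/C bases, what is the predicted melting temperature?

54°C

Base counts: C=4, T=6, A=7, G=3
A+T = 13, G+C = 7
Tm = 2(13) + 4(7) = 26 + 28 = 54°C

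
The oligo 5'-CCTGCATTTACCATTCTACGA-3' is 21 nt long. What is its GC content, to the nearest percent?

43%

Counting bases: C=7, A=5, T=7, G=2
G+C = 2 + 7 = 9 out of 21 bases
%GC = 9/21 × 100 = 42.86% ≈ 43%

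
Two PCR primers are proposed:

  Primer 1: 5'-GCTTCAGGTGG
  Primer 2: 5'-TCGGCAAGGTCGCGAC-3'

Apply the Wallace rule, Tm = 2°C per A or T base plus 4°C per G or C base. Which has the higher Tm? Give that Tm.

Primer 2, 54°C

Primer 1: A+T=4, G+C=7 → Tm = 2(4)+4(7) = 36°C
Primer 2: A+T=5, G+C=11 → Tm = 2(5)+4(11) = 54°C
36°C vs 54°C → primer 2 is higher.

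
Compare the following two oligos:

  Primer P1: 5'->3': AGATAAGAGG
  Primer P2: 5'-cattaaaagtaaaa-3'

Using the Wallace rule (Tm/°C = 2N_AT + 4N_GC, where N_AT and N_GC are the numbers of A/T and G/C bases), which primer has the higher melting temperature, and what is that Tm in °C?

Primer P1: A+T=6, G+C=4 → Tm = 2(6)+4(4) = 28°C
Primer P2: A+T=12, G+C=2 → Tm = 2(12)+4(2) = 32°C
28°C vs 32°C → primer P2 is higher.

Primer P2, 32°C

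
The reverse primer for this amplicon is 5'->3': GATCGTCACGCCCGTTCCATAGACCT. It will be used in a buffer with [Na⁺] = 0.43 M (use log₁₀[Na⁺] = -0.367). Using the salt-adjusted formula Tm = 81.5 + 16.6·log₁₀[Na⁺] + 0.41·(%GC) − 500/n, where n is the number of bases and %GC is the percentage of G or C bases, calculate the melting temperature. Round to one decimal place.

Length n = 26. Scanning the sequence gives C=10, A=5, G=5, T=6.
G+C = 15, so %GC = 15/26 × 100 = 57.692%
Salt term: 16.6 × (-0.367) = -6.092
GC term: 0.41 × 57.692 = 23.654; length term: −500/26 = −19.231
Tm = 81.5 + (-6.092) + 23.654 − 19.231 = 79.831 → 79.8°C

79.8°C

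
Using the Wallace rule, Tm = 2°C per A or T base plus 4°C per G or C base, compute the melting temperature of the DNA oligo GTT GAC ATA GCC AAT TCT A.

Scanning the sequence gives C=4, T=6, A=6, G=3.
A+T = 12, G+C = 7
Tm = 2×12 + 4×7 = 52°C

52°C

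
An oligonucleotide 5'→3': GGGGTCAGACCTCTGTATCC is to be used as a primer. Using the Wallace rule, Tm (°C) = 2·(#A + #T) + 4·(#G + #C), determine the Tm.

64°C

G=6, C=6, A=3, T=5
A+T = 8, G+C = 12
Tm = 2(8) + 4(12) = 16 + 48 = 64°C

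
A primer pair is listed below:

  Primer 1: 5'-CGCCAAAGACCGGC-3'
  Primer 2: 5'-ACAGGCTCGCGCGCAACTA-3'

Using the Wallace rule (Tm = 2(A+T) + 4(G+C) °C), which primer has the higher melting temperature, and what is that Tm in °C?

Primer 1: A+T=4, G+C=10 → Tm = 2(4)+4(10) = 48°C
Primer 2: A+T=7, G+C=12 → Tm = 2(7)+4(12) = 62°C
48°C vs 62°C → primer 2 is higher.

Primer 2, 62°C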